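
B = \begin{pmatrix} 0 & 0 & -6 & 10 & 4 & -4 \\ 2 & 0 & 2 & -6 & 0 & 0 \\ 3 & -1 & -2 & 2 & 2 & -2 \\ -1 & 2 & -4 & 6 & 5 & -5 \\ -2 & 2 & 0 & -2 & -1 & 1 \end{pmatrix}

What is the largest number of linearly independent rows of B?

Row reduce to echelon form.
Swap R1 ↔ R2
R3 ← R3 − (3/2)·R1: [0, -1, -5, 11, 2, -2]
R4 ← R4 + (1/2)·R1: [0, 2, -3, 3, 5, -5]
R5 ← R5 + R1: [0, 2, 2, -8, -1, 1]
Swap R2 ↔ R3
R4 ← R4 + (2)·R2: [0, 0, -13, 25, 9, -9]
R5 ← R5 + (2)·R2: [0, 0, -8, 14, 3, -3]
R4 ← R4 − (13/6)·R3: [0, 0, 0, 10/3, 1/3, -1/3]
R5 ← R5 − (4/3)·R3: [0, 0, 0, 2/3, -7/3, 7/3]
R5 ← R5 − (1/5)·R4: [0, 0, 0, 0, -12/5, 12/5]
Echelon form has 5 nonzero rows, so rank(B) = 5.
The rank gives the maximum number of linearly independent rows: 5.

5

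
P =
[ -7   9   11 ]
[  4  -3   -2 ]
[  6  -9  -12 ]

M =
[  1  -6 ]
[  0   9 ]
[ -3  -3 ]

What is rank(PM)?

2

First compute PM:
[[-40,  90],
 [ 10, -45],
 [ 42, -81]]
Now row reduce the product.
R2 ← R2 + (1/4)·R1: [0, -45/2]
R3 ← R3 + (21/20)·R1: [0, 27/2]
R3 ← R3 + (3/5)·R2: [0, 0]
2 nonzero rows, so rank(PM) = 2.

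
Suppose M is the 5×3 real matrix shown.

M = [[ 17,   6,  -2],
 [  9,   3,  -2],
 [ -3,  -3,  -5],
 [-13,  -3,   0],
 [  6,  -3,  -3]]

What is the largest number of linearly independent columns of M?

Row reduce to echelon form.
R2 ← R2 − (9/17)·R1: [0, -3/17, -16/17]
R3 ← R3 + (3/17)·R1: [0, -33/17, -91/17]
R4 ← R4 + (13/17)·R1: [0, 27/17, -26/17]
R5 ← R5 − (6/17)·R1: [0, -87/17, -39/17]
R3 ← R3 − (11)·R2: [0, 0, 5]
R4 ← R4 + (9)·R2: [0, 0, -10]
R5 ← R5 − (29)·R2: [0, 0, 25]
R4 ← R4 + (2)·R3: [0, 0, 0]
R5 ← R5 − (5)·R3: [0, 0, 0]
Echelon form has 3 nonzero rows, so rank(M) = 3.
The rank gives the maximum number of linearly independent columns: 3.

3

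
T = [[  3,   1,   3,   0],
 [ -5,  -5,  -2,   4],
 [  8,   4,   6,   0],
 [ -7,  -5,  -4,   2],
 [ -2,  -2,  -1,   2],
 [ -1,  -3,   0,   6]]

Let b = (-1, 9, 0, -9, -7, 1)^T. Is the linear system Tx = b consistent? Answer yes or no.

no

Row reduce the augmented matrix [T | b].
R2 ← R2 + (5/3)·R1: [0, -10/3, 3, 4, 22/3]
R3 ← R3 − (8/3)·R1: [0, 4/3, -2, 0, 8/3]
R4 ← R4 + (7/3)·R1: [0, -8/3, 3, 2, -34/3]
R5 ← R5 + (2/3)·R1: [0, -4/3, 1, 2, -23/3]
R6 ← R6 + (1/3)·R1: [0, -8/3, 1, 6, 2/3]
R3 ← R3 + (2/5)·R2: [0, 0, -4/5, 8/5, 28/5]
R4 ← R4 − (4/5)·R2: [0, 0, 3/5, -6/5, -86/5]
R5 ← R5 − (2/5)·R2: [0, 0, -1/5, 2/5, -53/5]
R6 ← R6 − (4/5)·R2: [0, 0, -7/5, 14/5, -26/5]
R4 ← R4 + (3/4)·R3: [0, 0, 0, 0, -13]
R5 ← R5 − (1/4)·R3: [0, 0, 0, 0, -12]
R6 ← R6 − (7/4)·R3: [0, 0, 0, 0, -15]
R5 ← R5 − (12/13)·R4: [0, 0, 0, 0, 0]
R6 ← R6 − (15/13)·R4: [0, 0, 0, 0, 0]
The echelon form has 4 nonzero rows; the last pivot sits in the augmented column, so rank(T) = 3 but rank([T|b]) = 4.
Since the ranks differ, the system is inconsistent.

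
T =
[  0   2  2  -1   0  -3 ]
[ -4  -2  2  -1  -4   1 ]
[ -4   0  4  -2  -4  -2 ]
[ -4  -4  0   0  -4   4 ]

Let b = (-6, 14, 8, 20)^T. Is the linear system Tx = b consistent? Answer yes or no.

Row reduce the augmented matrix [T | b].
Swap R1 ↔ R2
R3 ← R3 − R1: [0, 2, 2, -1, 0, -3, -6]
R4 ← R4 − R1: [0, -2, -2, 1, 0, 3, 6]
R3 ← R3 − R2: [0, 0, 0, 0, 0, 0, 0]
R4 ← R4 + R2: [0, 0, 0, 0, 0, 0, 0]
The echelon form has 2 nonzero rows, and every pivot lies in the first 6 columns, so rank(T) = rank([T|b]) = 2.
The system is consistent.

yes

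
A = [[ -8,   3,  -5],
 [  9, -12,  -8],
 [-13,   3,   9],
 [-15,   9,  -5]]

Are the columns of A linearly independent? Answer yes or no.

yes

Row reduce A to echelon form.
R2 ← R2 + (9/8)·R1: [0, -69/8, -109/8]
R3 ← R3 − (13/8)·R1: [0, -15/8, 137/8]
R4 ← R4 − (15/8)·R1: [0, 27/8, 35/8]
R3 ← R3 − (5/23)·R2: [0, 0, 462/23]
R4 ← R4 + (9/23)·R2: [0, 0, -22/23]
R4 ← R4 + (1/21)·R3: [0, 0, 0]
3 pivots among 3 columns.
Every column is a pivot column, so the columns are linearly independent.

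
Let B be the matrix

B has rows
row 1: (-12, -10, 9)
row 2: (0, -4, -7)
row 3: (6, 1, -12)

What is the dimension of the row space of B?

Row reduce to echelon form.
R3 ← R3 + (1/2)·R1: [0, -4, -15/2]
R3 ← R3 − R2: [0, 0, -1/2]
Echelon form has 3 nonzero rows, so rank(B) = 3.
The row space has dimension equal to the rank: 3.

3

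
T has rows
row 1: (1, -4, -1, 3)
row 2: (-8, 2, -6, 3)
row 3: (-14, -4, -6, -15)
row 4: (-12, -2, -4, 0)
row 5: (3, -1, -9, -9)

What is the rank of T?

4

Row reduce to echelon form.
R2 ← R2 + (8)·R1: [0, -30, -14, 27]
R3 ← R3 + (14)·R1: [0, -60, -20, 27]
R4 ← R4 + (12)·R1: [0, -50, -16, 36]
R5 ← R5 − (3)·R1: [0, 11, -6, -18]
R3 ← R3 − (2)·R2: [0, 0, 8, -27]
R4 ← R4 − (5/3)·R2: [0, 0, 22/3, -9]
R5 ← R5 + (11/30)·R2: [0, 0, -167/15, -81/10]
R4 ← R4 − (11/12)·R3: [0, 0, 0, 63/4]
R5 ← R5 + (167/120)·R3: [0, 0, 0, -1827/40]
R5 ← R5 + (29/10)·R4: [0, 0, 0, 0]
Echelon form has 4 nonzero rows, so rank(T) = 4.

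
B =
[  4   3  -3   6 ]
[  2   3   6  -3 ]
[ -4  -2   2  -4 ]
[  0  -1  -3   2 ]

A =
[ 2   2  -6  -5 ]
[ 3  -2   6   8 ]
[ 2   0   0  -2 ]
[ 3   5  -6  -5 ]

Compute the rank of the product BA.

First compute BA:
[[ 29,  32, -42, -20],
 [ 16, -17,  24,  17],
 [-22, -24,  36,  20],
 [ -3,  12, -18, -12]]
Now row reduce the product.
R2 ← R2 − (16/29)·R1: [0, -1005/29, 1368/29, 813/29]
R3 ← R3 + (22/29)·R1: [0, 8/29, 120/29, 140/29]
R4 ← R4 + (3/29)·R1: [0, 444/29, -648/29, -408/29]
R3 ← R3 + (8/1005)·R2: [0, 0, 1512/335, 1692/335]
R4 ← R4 + (148/335)·R2: [0, 0, -504/335, -564/335]
R4 ← R4 + (1/3)·R3: [0, 0, 0, 0]
3 nonzero rows, so rank(BA) = 3.

3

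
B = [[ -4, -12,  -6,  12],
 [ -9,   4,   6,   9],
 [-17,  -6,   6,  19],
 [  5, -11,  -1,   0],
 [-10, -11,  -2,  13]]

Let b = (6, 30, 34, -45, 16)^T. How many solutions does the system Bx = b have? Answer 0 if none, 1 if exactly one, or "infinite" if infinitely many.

1

Row reduce the augmented matrix [B | b].
R2 ← R2 − (9/4)·R1: [0, 31, 39/2, -18, 33/2]
R3 ← R3 − (17/4)·R1: [0, 45, 63/2, -32, 17/2]
R4 ← R4 + (5/4)·R1: [0, -26, -17/2, 15, -75/2]
R5 ← R5 − (5/2)·R1: [0, 19, 13, -17, 1]
R3 ← R3 − (45/31)·R2: [0, 0, 99/31, -182/31, -479/31]
R4 ← R4 + (26/31)·R2: [0, 0, 487/62, -3/31, -1467/62]
R5 ← R5 − (19/31)·R2: [0, 0, 65/62, -185/31, -565/62]
R4 ← R4 − (487/198)·R3: [0, 0, 0, 1420/99, 1420/99]
R5 ← R5 − (65/198)·R3: [0, 0, 0, -400/99, -400/99]
R5 ← R5 + (20/71)·R4: [0, 0, 0, 0, 0]
The echelon form has 4 nonzero rows, and every pivot lies in the first 4 columns, so rank(B) = rank([B|b]) = 4.
The system is consistent.
rank = 4 = number of unknowns, so the solution is unique.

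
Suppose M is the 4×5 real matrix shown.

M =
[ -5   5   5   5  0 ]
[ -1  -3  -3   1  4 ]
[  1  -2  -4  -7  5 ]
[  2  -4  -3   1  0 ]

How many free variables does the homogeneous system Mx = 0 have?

Row reduce to echelon form.
R2 ← R2 − (1/5)·R1: [0, -4, -4, 0, 4]
R3 ← R3 + (1/5)·R1: [0, -1, -3, -6, 5]
R4 ← R4 + (2/5)·R1: [0, -2, -1, 3, 0]
R3 ← R3 − (1/4)·R2: [0, 0, -2, -6, 4]
R4 ← R4 − (1/2)·R2: [0, 0, 1, 3, -2]
R4 ← R4 + (1/2)·R3: [0, 0, 0, 0, 0]
3 nonzero rows, so rank(M) = 3.
M has 5 columns; by rank–nullity, nullity = 5 − 3 = 2.

2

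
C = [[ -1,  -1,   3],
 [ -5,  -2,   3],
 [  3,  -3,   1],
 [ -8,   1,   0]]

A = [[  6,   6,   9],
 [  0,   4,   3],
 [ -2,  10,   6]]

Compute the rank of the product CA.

2

First compute CA:
[[-12,  20,   6],
 [-36,  -8, -33],
 [ 16,  16,  24],
 [-48, -44, -69]]
Now row reduce the product.
R2 ← R2 − (3)·R1: [0, -68, -51]
R3 ← R3 + (4/3)·R1: [0, 128/3, 32]
R4 ← R4 − (4)·R1: [0, -124, -93]
R3 ← R3 + (32/51)·R2: [0, 0, 0]
R4 ← R4 − (31/17)·R2: [0, 0, 0]
2 nonzero rows, so rank(CA) = 2.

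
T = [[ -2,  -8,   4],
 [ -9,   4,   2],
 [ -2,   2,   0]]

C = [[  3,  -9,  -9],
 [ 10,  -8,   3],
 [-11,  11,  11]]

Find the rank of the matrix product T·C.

First compute TC:
[[-130, 126,  38],
 [ -9,  71, 115],
 [ 14,   2,  24]]
Now row reduce the product.
R2 ← R2 − (9/130)·R1: [0, 4048/65, 7304/65]
R3 ← R3 + (7/65)·R1: [0, 1012/65, 1826/65]
R3 ← R3 − (1/4)·R2: [0, 0, 0]
2 nonzero rows, so rank(TC) = 2.

2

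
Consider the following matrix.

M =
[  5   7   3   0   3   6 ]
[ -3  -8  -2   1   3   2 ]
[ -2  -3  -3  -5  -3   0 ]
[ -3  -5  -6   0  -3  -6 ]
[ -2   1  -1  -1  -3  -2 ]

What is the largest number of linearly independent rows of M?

5

Row reduce to echelon form.
R2 ← R2 + (3/5)·R1: [0, -19/5, -1/5, 1, 24/5, 28/5]
R3 ← R3 + (2/5)·R1: [0, -1/5, -9/5, -5, -9/5, 12/5]
R4 ← R4 + (3/5)·R1: [0, -4/5, -21/5, 0, -6/5, -12/5]
R5 ← R5 + (2/5)·R1: [0, 19/5, 1/5, -1, -9/5, 2/5]
R3 ← R3 − (1/19)·R2: [0, 0, -34/19, -96/19, -39/19, 40/19]
R4 ← R4 − (4/19)·R2: [0, 0, -79/19, -4/19, -42/19, -68/19]
R5 ← R5 + R2: [0, 0, 0, 0, 3, 6]
R4 ← R4 − (79/34)·R3: [0, 0, 0, 196/17, 87/34, -144/17]
Echelon form has 5 nonzero rows, so rank(M) = 5.
The rank gives the maximum number of linearly independent rows: 5.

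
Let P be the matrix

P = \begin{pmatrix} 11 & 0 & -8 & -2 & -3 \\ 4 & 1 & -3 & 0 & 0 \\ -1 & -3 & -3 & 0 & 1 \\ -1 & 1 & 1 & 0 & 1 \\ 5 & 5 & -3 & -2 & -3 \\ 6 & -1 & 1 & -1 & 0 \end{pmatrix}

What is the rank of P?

5

Row reduce to echelon form.
R2 ← R2 − (4/11)·R1: [0, 1, -1/11, 8/11, 12/11]
R3 ← R3 + (1/11)·R1: [0, -3, -41/11, -2/11, 8/11]
R4 ← R4 + (1/11)·R1: [0, 1, 3/11, -2/11, 8/11]
R5 ← R5 − (5/11)·R1: [0, 5, 7/11, -12/11, -18/11]
R6 ← R6 − (6/11)·R1: [0, -1, 59/11, 1/11, 18/11]
R3 ← R3 + (3)·R2: [0, 0, -4, 2, 4]
R4 ← R4 − R2: [0, 0, 4/11, -10/11, -4/11]
R5 ← R5 − (5)·R2: [0, 0, 12/11, -52/11, -78/11]
R6 ← R6 + R2: [0, 0, 58/11, 9/11, 30/11]
R4 ← R4 + (1/11)·R3: [0, 0, 0, -8/11, 0]
R5 ← R5 + (3/11)·R3: [0, 0, 0, -46/11, -6]
R6 ← R6 + (29/22)·R3: [0, 0, 0, 38/11, 8]
R5 ← R5 − (23/4)·R4: [0, 0, 0, 0, -6]
R6 ← R6 + (19/4)·R4: [0, 0, 0, 0, 8]
R6 ← R6 + (4/3)·R5: [0, 0, 0, 0, 0]
Echelon form has 5 nonzero rows, so rank(P) = 5.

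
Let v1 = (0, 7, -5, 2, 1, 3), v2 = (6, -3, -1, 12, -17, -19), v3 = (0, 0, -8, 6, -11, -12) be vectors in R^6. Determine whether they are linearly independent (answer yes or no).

yes

Form the matrix with these vectors as rows and row reduce.
Swap R1 ↔ R2
3 nonzero rows, so the 3 vectors span a space of dimension 3.
Since 3 = 3, the vectors are linearly independent.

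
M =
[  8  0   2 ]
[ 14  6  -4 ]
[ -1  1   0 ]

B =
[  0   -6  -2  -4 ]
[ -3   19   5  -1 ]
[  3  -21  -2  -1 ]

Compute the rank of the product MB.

3

First compute MB:
[[  6, -90, -20, -34],
 [-30, 114,  10, -58],
 [ -3,  25,   7,   3]]
Now row reduce the product.
R2 ← R2 + (5)·R1: [0, -336, -90, -228]
R3 ← R3 + (1/2)·R1: [0, -20, -3, -14]
R3 ← R3 − (5/84)·R2: [0, 0, 33/14, -3/7]
3 nonzero rows, so rank(MB) = 3.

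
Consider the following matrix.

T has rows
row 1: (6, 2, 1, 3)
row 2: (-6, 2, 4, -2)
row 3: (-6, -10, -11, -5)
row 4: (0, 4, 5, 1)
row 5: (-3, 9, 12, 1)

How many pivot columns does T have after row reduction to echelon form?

2

Row reduce to echelon form.
R2 ← R2 + R1: [0, 4, 5, 1]
R3 ← R3 + R1: [0, -8, -10, -2]
R5 ← R5 + (1/2)·R1: [0, 10, 25/2, 5/2]
R3 ← R3 + (2)·R2: [0, 0, 0, 0]
R4 ← R4 − R2: [0, 0, 0, 0]
R5 ← R5 − (5/2)·R2: [0, 0, 0, 0]
Echelon form has 2 nonzero rows, so rank(T) = 2.
Each nonzero row contributes one pivot column: 2 pivot columns.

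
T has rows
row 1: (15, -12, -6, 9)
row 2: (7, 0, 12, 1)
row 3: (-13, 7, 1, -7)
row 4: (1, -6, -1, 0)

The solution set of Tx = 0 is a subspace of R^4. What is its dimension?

Row reduce to echelon form.
R2 ← R2 − (7/15)·R1: [0, 28/5, 74/5, -16/5]
R3 ← R3 + (13/15)·R1: [0, -17/5, -21/5, 4/5]
R4 ← R4 − (1/15)·R1: [0, -26/5, -3/5, -3/5]
R3 ← R3 + (17/28)·R2: [0, 0, 67/14, -8/7]
R4 ← R4 + (13/14)·R2: [0, 0, 92/7, -25/7]
R4 ← R4 − (184/67)·R3: [0, 0, 0, -29/67]
4 nonzero rows, so rank(T) = 4.
T has 4 columns; by rank–nullity, nullity = 4 − 4 = 0.

0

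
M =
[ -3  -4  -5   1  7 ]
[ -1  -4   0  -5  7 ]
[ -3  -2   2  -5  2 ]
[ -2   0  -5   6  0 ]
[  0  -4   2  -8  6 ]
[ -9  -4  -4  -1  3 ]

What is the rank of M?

Row reduce to echelon form.
R2 ← R2 − (1/3)·R1: [0, -8/3, 5/3, -16/3, 14/3]
R3 ← R3 − R1: [0, 2, 7, -6, -5]
R4 ← R4 − (2/3)·R1: [0, 8/3, -5/3, 16/3, -14/3]
R6 ← R6 − (3)·R1: [0, 8, 11, -4, -18]
R3 ← R3 + (3/4)·R2: [0, 0, 33/4, -10, -3/2]
R4 ← R4 + R2: [0, 0, 0, 0, 0]
R5 ← R5 − (3/2)·R2: [0, 0, -1/2, 0, -1]
R6 ← R6 + (3)·R2: [0, 0, 16, -20, -4]
R5 ← R5 + (2/33)·R3: [0, 0, 0, -20/33, -12/11]
R6 ← R6 − (64/33)·R3: [0, 0, 0, -20/33, -12/11]
Swap R4 ↔ R5
R6 ← R6 − R4: [0, 0, 0, 0, 0]
Echelon form has 4 nonzero rows, so rank(M) = 4.

4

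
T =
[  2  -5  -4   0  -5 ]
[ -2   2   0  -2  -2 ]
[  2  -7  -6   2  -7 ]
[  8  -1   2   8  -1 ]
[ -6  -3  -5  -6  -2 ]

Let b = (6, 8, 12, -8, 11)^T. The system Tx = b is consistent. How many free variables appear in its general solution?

0

Row reduce the augmented matrix [T | b].
R2 ← R2 + R1: [0, -3, -4, -2, -7, 14]
R3 ← R3 − R1: [0, -2, -2, 2, -2, 6]
R4 ← R4 − (4)·R1: [0, 19, 18, 8, 19, -32]
R5 ← R5 + (3)·R1: [0, -18, -17, -6, -17, 29]
R3 ← R3 − (2/3)·R2: [0, 0, 2/3, 10/3, 8/3, -10/3]
R4 ← R4 + (19/3)·R2: [0, 0, -22/3, -14/3, -76/3, 170/3]
R5 ← R5 − (6)·R2: [0, 0, 7, 6, 25, -55]
R4 ← R4 + (11)·R3: [0, 0, 0, 32, 4, 20]
R5 ← R5 − (21/2)·R3: [0, 0, 0, -29, -3, -20]
R5 ← R5 + (29/32)·R4: [0, 0, 0, 0, 5/8, -15/8]
The echelon form has 5 nonzero rows, and every pivot lies in the first 5 columns, so rank(T) = rank([T|b]) = 5.
The system is consistent.
Free variables = (unknowns) − (rank) = 5 − 5 = 0.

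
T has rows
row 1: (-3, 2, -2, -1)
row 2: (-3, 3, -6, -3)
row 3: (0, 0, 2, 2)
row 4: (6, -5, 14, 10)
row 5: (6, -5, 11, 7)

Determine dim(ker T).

Row reduce to echelon form.
R2 ← R2 − R1: [0, 1, -4, -2]
R4 ← R4 + (2)·R1: [0, -1, 10, 8]
R5 ← R5 + (2)·R1: [0, -1, 7, 5]
R4 ← R4 + R2: [0, 0, 6, 6]
R5 ← R5 + R2: [0, 0, 3, 3]
R4 ← R4 − (3)·R3: [0, 0, 0, 0]
R5 ← R5 − (3/2)·R3: [0, 0, 0, 0]
3 nonzero rows, so rank(T) = 3.
T has 4 columns; by rank–nullity, nullity = 4 − 3 = 1.

1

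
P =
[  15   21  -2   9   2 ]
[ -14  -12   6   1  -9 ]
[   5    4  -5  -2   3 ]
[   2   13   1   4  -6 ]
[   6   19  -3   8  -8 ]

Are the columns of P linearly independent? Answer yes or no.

Row reduce P to echelon form.
R2 ← R2 + (14/15)·R1: [0, 38/5, 62/15, 47/5, -107/15]
R3 ← R3 − (1/3)·R1: [0, -3, -13/3, -5, 7/3]
R4 ← R4 − (2/15)·R1: [0, 51/5, 19/15, 14/5, -94/15]
R5 ← R5 − (2/5)·R1: [0, 53/5, -11/5, 22/5, -44/5]
R3 ← R3 + (15/38)·R2: [0, 0, -154/57, -49/38, -55/114]
R4 ← R4 − (51/38)·R2: [0, 0, -244/57, -373/38, 377/114]
R5 ← R5 − (53/38)·R2: [0, 0, -454/57, -331/38, 131/114]
R4 ← R4 − (122/77)·R3: [0, 0, 0, -171/22, 57/14]
R5 ← R5 − (227/77)·R3: [0, 0, 0, -54/11, 18/7]
R5 ← R5 − (12/19)·R4: [0, 0, 0, 0, 0]
4 pivots among 5 columns.
Only 4 < 5 pivot columns, so the columns are linearly dependent.

no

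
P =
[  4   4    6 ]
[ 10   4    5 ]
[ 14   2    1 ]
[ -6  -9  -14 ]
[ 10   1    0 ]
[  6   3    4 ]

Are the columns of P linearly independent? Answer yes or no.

Row reduce P to echelon form.
R2 ← R2 − (5/2)·R1: [0, -6, -10]
R3 ← R3 − (7/2)·R1: [0, -12, -20]
R4 ← R4 + (3/2)·R1: [0, -3, -5]
R5 ← R5 − (5/2)·R1: [0, -9, -15]
R6 ← R6 − (3/2)·R1: [0, -3, -5]
R3 ← R3 − (2)·R2: [0, 0, 0]
R4 ← R4 − (1/2)·R2: [0, 0, 0]
R5 ← R5 − (3/2)·R2: [0, 0, 0]
R6 ← R6 − (1/2)·R2: [0, 0, 0]
2 pivots among 3 columns.
Only 2 < 3 pivot columns, so the columns are linearly dependent.

no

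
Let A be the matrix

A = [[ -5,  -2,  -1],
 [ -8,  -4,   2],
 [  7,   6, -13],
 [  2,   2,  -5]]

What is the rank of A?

Row reduce to echelon form.
R2 ← R2 − (8/5)·R1: [0, -4/5, 18/5]
R3 ← R3 + (7/5)·R1: [0, 16/5, -72/5]
R4 ← R4 + (2/5)·R1: [0, 6/5, -27/5]
R3 ← R3 + (4)·R2: [0, 0, 0]
R4 ← R4 + (3/2)·R2: [0, 0, 0]
Echelon form has 2 nonzero rows, so rank(A) = 2.

2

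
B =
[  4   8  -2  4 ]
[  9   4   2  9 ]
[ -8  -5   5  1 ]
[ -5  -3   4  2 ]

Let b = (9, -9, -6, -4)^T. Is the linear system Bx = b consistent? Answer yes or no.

no

Row reduce the augmented matrix [B | b].
R2 ← R2 − (9/4)·R1: [0, -14, 13/2, 0, -117/4]
R3 ← R3 + (2)·R1: [0, 11, 1, 9, 12]
R4 ← R4 + (5/4)·R1: [0, 7, 3/2, 7, 29/4]
R3 ← R3 + (11/14)·R2: [0, 0, 171/28, 9, -615/56]
R4 ← R4 + (1/2)·R2: [0, 0, 19/4, 7, -59/8]
R4 ← R4 − (7/9)·R3: [0, 0, 0, 0, 7/6]
The echelon form has 4 nonzero rows; the last pivot sits in the augmented column, so rank(B) = 3 but rank([B|b]) = 4.
Since the ranks differ, the system is inconsistent.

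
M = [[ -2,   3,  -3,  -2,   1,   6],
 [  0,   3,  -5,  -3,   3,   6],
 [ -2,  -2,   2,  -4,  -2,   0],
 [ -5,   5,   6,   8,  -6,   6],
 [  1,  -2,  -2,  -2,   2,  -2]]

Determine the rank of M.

5

Row reduce to echelon form.
R3 ← R3 − R1: [0, -5, 5, -2, -3, -6]
R4 ← R4 − (5/2)·R1: [0, -5/2, 27/2, 13, -17/2, -9]
R5 ← R5 + (1/2)·R1: [0, -1/2, -7/2, -3, 5/2, 1]
R3 ← R3 + (5/3)·R2: [0, 0, -10/3, -7, 2, 4]
R4 ← R4 + (5/6)·R2: [0, 0, 28/3, 21/2, -6, -4]
R5 ← R5 + (1/6)·R2: [0, 0, -13/3, -7/2, 3, 2]
R4 ← R4 + (14/5)·R3: [0, 0, 0, -91/10, -2/5, 36/5]
R5 ← R5 − (13/10)·R3: [0, 0, 0, 28/5, 2/5, -16/5]
R5 ← R5 + (8/13)·R4: [0, 0, 0, 0, 2/13, 16/13]
Echelon form has 5 nonzero rows, so rank(M) = 5.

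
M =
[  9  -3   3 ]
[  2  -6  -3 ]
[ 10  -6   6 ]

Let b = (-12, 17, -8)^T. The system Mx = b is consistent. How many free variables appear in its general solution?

0

Row reduce the augmented matrix [M | b].
R2 ← R2 − (2/9)·R1: [0, -16/3, -11/3, 59/3]
R3 ← R3 − (10/9)·R1: [0, -8/3, 8/3, 16/3]
R3 ← R3 − (1/2)·R2: [0, 0, 9/2, -9/2]
The echelon form has 3 nonzero rows, and every pivot lies in the first 3 columns, so rank(M) = rank([M|b]) = 3.
The system is consistent.
Free variables = (unknowns) − (rank) = 3 − 3 = 0.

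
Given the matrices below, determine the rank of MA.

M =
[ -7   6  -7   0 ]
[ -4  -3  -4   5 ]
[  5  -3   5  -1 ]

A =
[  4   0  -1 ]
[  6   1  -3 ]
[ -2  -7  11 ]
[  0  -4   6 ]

2

First compute MA:
[[ 22,  55, -88],
 [-26,   5,  -1],
 [ -8, -34,  53]]
Now row reduce the product.
R2 ← R2 + (13/11)·R1: [0, 70, -105]
R3 ← R3 + (4/11)·R1: [0, -14, 21]
R3 ← R3 + (1/5)·R2: [0, 0, 0]
2 nonzero rows, so rank(MA) = 2.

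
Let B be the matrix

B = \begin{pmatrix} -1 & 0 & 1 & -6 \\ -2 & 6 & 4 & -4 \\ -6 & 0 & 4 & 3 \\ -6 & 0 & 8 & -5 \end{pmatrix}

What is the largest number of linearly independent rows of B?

4

Row reduce to echelon form.
R2 ← R2 − (2)·R1: [0, 6, 2, 8]
R3 ← R3 − (6)·R1: [0, 0, -2, 39]
R4 ← R4 − (6)·R1: [0, 0, 2, 31]
R4 ← R4 + R3: [0, 0, 0, 70]
Echelon form has 4 nonzero rows, so rank(B) = 4.
The rank gives the maximum number of linearly independent rows: 4.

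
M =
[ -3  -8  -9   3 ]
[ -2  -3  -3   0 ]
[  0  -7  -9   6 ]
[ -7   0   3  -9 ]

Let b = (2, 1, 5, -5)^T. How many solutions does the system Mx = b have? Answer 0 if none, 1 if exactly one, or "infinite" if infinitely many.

0

Row reduce the augmented matrix [M | b].
R2 ← R2 − (2/3)·R1: [0, 7/3, 3, -2, -1/3]
R4 ← R4 − (7/3)·R1: [0, 56/3, 24, -16, -29/3]
R3 ← R3 + (3)·R2: [0, 0, 0, 0, 4]
R4 ← R4 − (8)·R2: [0, 0, 0, 0, -7]
R4 ← R4 + (7/4)·R3: [0, 0, 0, 0, 0]
The echelon form has 3 nonzero rows; the last pivot sits in the augmented column, so rank(M) = 2 but rank([M|b]) = 3.
Since the ranks differ, the system is inconsistent.
It has no solutions.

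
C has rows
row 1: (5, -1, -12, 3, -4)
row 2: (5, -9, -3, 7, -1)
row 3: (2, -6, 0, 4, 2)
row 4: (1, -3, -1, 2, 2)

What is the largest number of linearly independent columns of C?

Row reduce to echelon form.
R2 ← R2 − R1: [0, -8, 9, 4, 3]
R3 ← R3 − (2/5)·R1: [0, -28/5, 24/5, 14/5, 18/5]
R4 ← R4 − (1/5)·R1: [0, -14/5, 7/5, 7/5, 14/5]
R3 ← R3 − (7/10)·R2: [0, 0, -3/2, 0, 3/2]
R4 ← R4 − (7/20)·R2: [0, 0, -7/4, 0, 7/4]
R4 ← R4 − (7/6)·R3: [0, 0, 0, 0, 0]
Echelon form has 3 nonzero rows, so rank(C) = 3.
The rank gives the maximum number of linearly independent columns: 3.

3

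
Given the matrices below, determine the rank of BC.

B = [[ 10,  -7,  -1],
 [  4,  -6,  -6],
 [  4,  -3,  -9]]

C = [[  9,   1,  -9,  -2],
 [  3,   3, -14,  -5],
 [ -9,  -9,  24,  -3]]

3

First compute BC:
[[ 78,  -2, -16,  18],
 [ 72,  40, -96,  40],
 [108,  76, -210,  34]]
Now row reduce the product.
R2 ← R2 − (12/13)·R1: [0, 544/13, -1056/13, 304/13]
R3 ← R3 − (18/13)·R1: [0, 1024/13, -2442/13, 118/13]
R3 ← R3 − (32/17)·R2: [0, 0, -594/17, -594/17]
3 nonzero rows, so rank(BC) = 3.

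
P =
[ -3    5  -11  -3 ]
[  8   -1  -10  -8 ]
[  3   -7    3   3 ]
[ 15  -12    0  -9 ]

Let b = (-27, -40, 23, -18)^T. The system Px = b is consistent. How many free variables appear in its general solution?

Row reduce the augmented matrix [P | b].
R2 ← R2 + (8/3)·R1: [0, 37/3, -118/3, -16, -112]
R3 ← R3 + R1: [0, -2, -8, 0, -4]
R4 ← R4 + (5)·R1: [0, 13, -55, -24, -153]
R3 ← R3 + (6/37)·R2: [0, 0, -532/37, -96/37, -820/37]
R4 ← R4 − (39/37)·R2: [0, 0, -501/37, -264/37, -1293/37]
R4 ← R4 − (501/532)·R3: [0, 0, 0, -624/133, -1872/133]
The echelon form has 4 nonzero rows, and every pivot lies in the first 4 columns, so rank(P) = rank([P|b]) = 4.
The system is consistent.
Free variables = (unknowns) − (rank) = 4 − 4 = 0.

0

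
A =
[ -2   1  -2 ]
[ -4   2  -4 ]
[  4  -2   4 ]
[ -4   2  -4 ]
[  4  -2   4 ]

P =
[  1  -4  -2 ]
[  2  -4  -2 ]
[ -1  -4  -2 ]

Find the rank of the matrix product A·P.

1

First compute AP:
[[  2,  12,   6],
 [  4,  24,  12],
 [ -4, -24, -12],
 [  4,  24,  12],
 [ -4, -24, -12]]
Now row reduce the product.
R2 ← R2 − (2)·R1: [0, 0, 0]
R3 ← R3 + (2)·R1: [0, 0, 0]
R4 ← R4 − (2)·R1: [0, 0, 0]
R5 ← R5 + (2)·R1: [0, 0, 0]
1 nonzero row, so rank(AP) = 1.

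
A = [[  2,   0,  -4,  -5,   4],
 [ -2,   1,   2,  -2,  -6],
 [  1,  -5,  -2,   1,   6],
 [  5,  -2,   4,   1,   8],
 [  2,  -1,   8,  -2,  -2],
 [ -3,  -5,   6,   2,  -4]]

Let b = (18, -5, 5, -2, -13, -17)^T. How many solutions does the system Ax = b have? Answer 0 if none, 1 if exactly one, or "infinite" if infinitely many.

1

Row reduce the augmented matrix [A | b].
R2 ← R2 + R1: [0, 1, -2, -7, -2, 13]
R3 ← R3 − (1/2)·R1: [0, -5, 0, 7/2, 4, -4]
R4 ← R4 − (5/2)·R1: [0, -2, 14, 27/2, -2, -47]
R5 ← R5 − R1: [0, -1, 12, 3, -6, -31]
R6 ← R6 + (3/2)·R1: [0, -5, 0, -11/2, 2, 10]
R3 ← R3 + (5)·R2: [0, 0, -10, -63/2, -6, 61]
R4 ← R4 + (2)·R2: [0, 0, 10, -1/2, -6, -21]
R5 ← R5 + R2: [0, 0, 10, -4, -8, -18]
R6 ← R6 + (5)·R2: [0, 0, -10, -81/2, -8, 75]
R4 ← R4 + R3: [0, 0, 0, -32, -12, 40]
R5 ← R5 + R3: [0, 0, 0, -71/2, -14, 43]
R6 ← R6 − R3: [0, 0, 0, -9, -2, 14]
R5 ← R5 − (71/64)·R4: [0, 0, 0, 0, -11/16, -11/8]
R6 ← R6 − (9/32)·R4: [0, 0, 0, 0, 11/8, 11/4]
R6 ← R6 + (2)·R5: [0, 0, 0, 0, 0, 0]
The echelon form has 5 nonzero rows, and every pivot lies in the first 5 columns, so rank(A) = rank([A|b]) = 5.
The system is consistent.
rank = 5 = number of unknowns, so the solution is unique.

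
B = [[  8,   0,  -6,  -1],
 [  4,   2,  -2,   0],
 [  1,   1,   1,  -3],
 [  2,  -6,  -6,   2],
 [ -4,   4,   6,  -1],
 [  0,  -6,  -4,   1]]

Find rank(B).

Row reduce to echelon form.
R2 ← R2 − (1/2)·R1: [0, 2, 1, 1/2]
R3 ← R3 − (1/8)·R1: [0, 1, 7/4, -23/8]
R4 ← R4 − (1/4)·R1: [0, -6, -9/2, 9/4]
R5 ← R5 + (1/2)·R1: [0, 4, 3, -3/2]
R3 ← R3 − (1/2)·R2: [0, 0, 5/4, -25/8]
R4 ← R4 + (3)·R2: [0, 0, -3/2, 15/4]
R5 ← R5 − (2)·R2: [0, 0, 1, -5/2]
R6 ← R6 + (3)·R2: [0, 0, -1, 5/2]
R4 ← R4 + (6/5)·R3: [0, 0, 0, 0]
R5 ← R5 − (4/5)·R3: [0, 0, 0, 0]
R6 ← R6 + (4/5)·R3: [0, 0, 0, 0]
Echelon form has 3 nonzero rows, so rank(B) = 3.

3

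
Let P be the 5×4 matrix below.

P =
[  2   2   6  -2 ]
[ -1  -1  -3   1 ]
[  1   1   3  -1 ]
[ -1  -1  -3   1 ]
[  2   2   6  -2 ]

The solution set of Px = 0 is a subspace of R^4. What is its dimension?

Row reduce to echelon form.
R2 ← R2 + (1/2)·R1: [0, 0, 0, 0]
R3 ← R3 − (1/2)·R1: [0, 0, 0, 0]
R4 ← R4 + (1/2)·R1: [0, 0, 0, 0]
R5 ← R5 − R1: [0, 0, 0, 0]
1 nonzero row, so rank(P) = 1.
P has 4 columns; by rank–nullity, nullity = 4 − 1 = 3.

3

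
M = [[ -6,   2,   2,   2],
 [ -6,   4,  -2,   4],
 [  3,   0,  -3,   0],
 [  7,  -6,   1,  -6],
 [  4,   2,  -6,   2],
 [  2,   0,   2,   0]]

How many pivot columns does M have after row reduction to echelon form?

3

Row reduce to echelon form.
R2 ← R2 − R1: [0, 2, -4, 2]
R3 ← R3 + (1/2)·R1: [0, 1, -2, 1]
R4 ← R4 + (7/6)·R1: [0, -11/3, 10/3, -11/3]
R5 ← R5 + (2/3)·R1: [0, 10/3, -14/3, 10/3]
R6 ← R6 + (1/3)·R1: [0, 2/3, 8/3, 2/3]
R3 ← R3 − (1/2)·R2: [0, 0, 0, 0]
R4 ← R4 + (11/6)·R2: [0, 0, -4, 0]
R5 ← R5 − (5/3)·R2: [0, 0, 2, 0]
R6 ← R6 − (1/3)·R2: [0, 0, 4, 0]
Swap R3 ↔ R4
R5 ← R5 + (1/2)·R3: [0, 0, 0, 0]
R6 ← R6 + R3: [0, 0, 0, 0]
Echelon form has 3 nonzero rows, so rank(M) = 3.
Each nonzero row contributes one pivot column: 3 pivot columns.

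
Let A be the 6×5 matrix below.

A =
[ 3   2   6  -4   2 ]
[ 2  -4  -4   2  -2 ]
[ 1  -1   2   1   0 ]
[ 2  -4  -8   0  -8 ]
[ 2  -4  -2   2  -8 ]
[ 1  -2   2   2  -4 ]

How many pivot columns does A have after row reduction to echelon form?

4

Row reduce to echelon form.
R2 ← R2 − (2/3)·R1: [0, -16/3, -8, 14/3, -10/3]
R3 ← R3 − (1/3)·R1: [0, -5/3, 0, 7/3, -2/3]
R4 ← R4 − (2/3)·R1: [0, -16/3, -12, 8/3, -28/3]
R5 ← R5 − (2/3)·R1: [0, -16/3, -6, 14/3, -28/3]
R6 ← R6 − (1/3)·R1: [0, -8/3, 0, 10/3, -14/3]
R3 ← R3 − (5/16)·R2: [0, 0, 5/2, 7/8, 3/8]
R4 ← R4 − R2: [0, 0, -4, -2, -6]
R5 ← R5 − R2: [0, 0, 2, 0, -6]
R6 ← R6 − (1/2)·R2: [0, 0, 4, 1, -3]
R4 ← R4 + (8/5)·R3: [0, 0, 0, -3/5, -27/5]
R5 ← R5 − (4/5)·R3: [0, 0, 0, -7/10, -63/10]
R6 ← R6 − (8/5)·R3: [0, 0, 0, -2/5, -18/5]
R5 ← R5 − (7/6)·R4: [0, 0, 0, 0, 0]
R6 ← R6 − (2/3)·R4: [0, 0, 0, 0, 0]
Echelon form has 4 nonzero rows, so rank(A) = 4.
Each nonzero row contributes one pivot column: 4 pivot columns.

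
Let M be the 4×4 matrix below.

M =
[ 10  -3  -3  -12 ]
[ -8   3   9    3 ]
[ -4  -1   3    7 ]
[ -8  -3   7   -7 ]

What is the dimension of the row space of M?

4

Row reduce to echelon form.
R2 ← R2 + (4/5)·R1: [0, 3/5, 33/5, -33/5]
R3 ← R3 + (2/5)·R1: [0, -11/5, 9/5, 11/5]
R4 ← R4 + (4/5)·R1: [0, -27/5, 23/5, -83/5]
R3 ← R3 + (11/3)·R2: [0, 0, 26, -22]
R4 ← R4 + (9)·R2: [0, 0, 64, -76]
R4 ← R4 − (32/13)·R3: [0, 0, 0, -284/13]
Echelon form has 4 nonzero rows, so rank(M) = 4.
The row space has dimension equal to the rank: 4.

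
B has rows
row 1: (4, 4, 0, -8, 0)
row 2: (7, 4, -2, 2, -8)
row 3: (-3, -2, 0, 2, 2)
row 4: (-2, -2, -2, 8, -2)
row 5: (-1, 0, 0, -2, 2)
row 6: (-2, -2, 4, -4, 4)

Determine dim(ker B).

2

Row reduce to echelon form.
R2 ← R2 − (7/4)·R1: [0, -3, -2, 16, -8]
R3 ← R3 + (3/4)·R1: [0, 1, 0, -4, 2]
R4 ← R4 + (1/2)·R1: [0, 0, -2, 4, -2]
R5 ← R5 + (1/4)·R1: [0, 1, 0, -4, 2]
R6 ← R6 + (1/2)·R1: [0, 0, 4, -8, 4]
R3 ← R3 + (1/3)·R2: [0, 0, -2/3, 4/3, -2/3]
R5 ← R5 + (1/3)·R2: [0, 0, -2/3, 4/3, -2/3]
R4 ← R4 − (3)·R3: [0, 0, 0, 0, 0]
R5 ← R5 − R3: [0, 0, 0, 0, 0]
R6 ← R6 + (6)·R3: [0, 0, 0, 0, 0]
3 nonzero rows, so rank(B) = 3.
B has 5 columns; by rank–nullity, nullity = 5 − 3 = 2.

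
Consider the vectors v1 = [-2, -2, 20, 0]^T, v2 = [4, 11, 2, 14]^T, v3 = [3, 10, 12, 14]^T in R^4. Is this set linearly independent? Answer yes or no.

Form the matrix with these vectors as rows and row reduce.
R2 ← R2 + (2)·R1: [0, 7, 42, 14]
R3 ← R3 + (3/2)·R1: [0, 7, 42, 14]
R3 ← R3 − R2: [0, 0, 0, 0]
2 nonzero rows, so the 3 vectors span a space of dimension 2.
Since 2 < 3, the vectors are linearly dependent.

no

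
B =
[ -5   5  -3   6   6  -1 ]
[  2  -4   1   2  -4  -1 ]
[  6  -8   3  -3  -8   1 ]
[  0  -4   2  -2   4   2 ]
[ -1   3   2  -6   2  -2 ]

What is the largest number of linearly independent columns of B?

4

Row reduce to echelon form.
R2 ← R2 + (2/5)·R1: [0, -2, -1/5, 22/5, -8/5, -7/5]
R3 ← R3 + (6/5)·R1: [0, -2, -3/5, 21/5, -4/5, -1/5]
R5 ← R5 − (1/5)·R1: [0, 2, 13/5, -36/5, 4/5, -9/5]
R3 ← R3 − R2: [0, 0, -2/5, -1/5, 4/5, 6/5]
R4 ← R4 − (2)·R2: [0, 0, 12/5, -54/5, 36/5, 24/5]
R5 ← R5 + R2: [0, 0, 12/5, -14/5, -4/5, -16/5]
R4 ← R4 + (6)·R3: [0, 0, 0, -12, 12, 12]
R5 ← R5 + (6)·R3: [0, 0, 0, -4, 4, 4]
R5 ← R5 − (1/3)·R4: [0, 0, 0, 0, 0, 0]
Echelon form has 4 nonzero rows, so rank(B) = 4.
The rank gives the maximum number of linearly independent columns: 4.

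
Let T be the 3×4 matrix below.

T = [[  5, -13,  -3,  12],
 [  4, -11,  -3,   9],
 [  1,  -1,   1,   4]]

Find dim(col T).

Row reduce to echelon form.
R2 ← R2 − (4/5)·R1: [0, -3/5, -3/5, -3/5]
R3 ← R3 − (1/5)·R1: [0, 8/5, 8/5, 8/5]
R3 ← R3 + (8/3)·R2: [0, 0, 0, 0]
Echelon form has 2 nonzero rows, so rank(T) = 2.
The column space has dimension equal to the rank: 2.

2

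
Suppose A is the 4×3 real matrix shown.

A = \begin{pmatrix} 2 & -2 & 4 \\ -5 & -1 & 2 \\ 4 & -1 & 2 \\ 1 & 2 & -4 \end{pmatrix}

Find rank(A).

Row reduce to echelon form.
R2 ← R2 + (5/2)·R1: [0, -6, 12]
R3 ← R3 − (2)·R1: [0, 3, -6]
R4 ← R4 − (1/2)·R1: [0, 3, -6]
R3 ← R3 + (1/2)·R2: [0, 0, 0]
R4 ← R4 + (1/2)·R2: [0, 0, 0]
Echelon form has 2 nonzero rows, so rank(A) = 2.

2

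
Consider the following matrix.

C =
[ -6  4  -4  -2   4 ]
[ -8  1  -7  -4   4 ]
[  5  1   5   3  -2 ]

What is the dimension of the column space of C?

2

Row reduce to echelon form.
R2 ← R2 − (4/3)·R1: [0, -13/3, -5/3, -4/3, -4/3]
R3 ← R3 + (5/6)·R1: [0, 13/3, 5/3, 4/3, 4/3]
R3 ← R3 + R2: [0, 0, 0, 0, 0]
Echelon form has 2 nonzero rows, so rank(C) = 2.
The column space has dimension equal to the rank: 2.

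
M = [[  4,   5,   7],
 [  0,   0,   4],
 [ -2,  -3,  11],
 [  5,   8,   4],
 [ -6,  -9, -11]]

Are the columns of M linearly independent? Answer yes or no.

yes

Row reduce M to echelon form.
R3 ← R3 + (1/2)·R1: [0, -1/2, 29/2]
R4 ← R4 − (5/4)·R1: [0, 7/4, -19/4]
R5 ← R5 + (3/2)·R1: [0, -3/2, -1/2]
Swap R2 ↔ R3
R4 ← R4 + (7/2)·R2: [0, 0, 46]
R5 ← R5 − (3)·R2: [0, 0, -44]
R4 ← R4 − (23/2)·R3: [0, 0, 0]
R5 ← R5 + (11)·R3: [0, 0, 0]
3 pivots among 3 columns.
Every column is a pivot column, so the columns are linearly independent.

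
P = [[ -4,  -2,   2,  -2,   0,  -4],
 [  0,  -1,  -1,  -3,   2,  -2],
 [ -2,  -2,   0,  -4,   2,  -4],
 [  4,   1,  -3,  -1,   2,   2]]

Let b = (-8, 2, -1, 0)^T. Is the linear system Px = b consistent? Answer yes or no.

Row reduce the augmented matrix [P | b].
R3 ← R3 − (1/2)·R1: [0, -1, -1, -3, 2, -2, 3]
R4 ← R4 + R1: [0, -1, -1, -3, 2, -2, -8]
R3 ← R3 − R2: [0, 0, 0, 0, 0, 0, 1]
R4 ← R4 − R2: [0, 0, 0, 0, 0, 0, -10]
R4 ← R4 + (10)·R3: [0, 0, 0, 0, 0, 0, 0]
The echelon form has 3 nonzero rows; the last pivot sits in the augmented column, so rank(P) = 2 but rank([P|b]) = 3.
Since the ranks differ, the system is inconsistent.

no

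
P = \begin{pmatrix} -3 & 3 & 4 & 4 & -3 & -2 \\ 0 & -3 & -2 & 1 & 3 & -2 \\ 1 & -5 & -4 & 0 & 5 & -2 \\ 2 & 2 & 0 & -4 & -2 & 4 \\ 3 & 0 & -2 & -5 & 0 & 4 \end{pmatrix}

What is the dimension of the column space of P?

2

Row reduce to echelon form.
R3 ← R3 + (1/3)·R1: [0, -4, -8/3, 4/3, 4, -8/3]
R4 ← R4 + (2/3)·R1: [0, 4, 8/3, -4/3, -4, 8/3]
R5 ← R5 + R1: [0, 3, 2, -1, -3, 2]
R3 ← R3 − (4/3)·R2: [0, 0, 0, 0, 0, 0]
R4 ← R4 + (4/3)·R2: [0, 0, 0, 0, 0, 0]
R5 ← R5 + R2: [0, 0, 0, 0, 0, 0]
Echelon form has 2 nonzero rows, so rank(P) = 2.
The column space has dimension equal to the rank: 2.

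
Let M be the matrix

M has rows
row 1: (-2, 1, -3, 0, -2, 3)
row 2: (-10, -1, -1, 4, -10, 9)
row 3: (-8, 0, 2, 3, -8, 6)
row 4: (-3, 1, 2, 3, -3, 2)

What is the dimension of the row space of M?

Row reduce to echelon form.
R2 ← R2 − (5)·R1: [0, -6, 14, 4, 0, -6]
R3 ← R3 − (4)·R1: [0, -4, 14, 3, 0, -6]
R4 ← R4 − (3/2)·R1: [0, -1/2, 13/2, 3, 0, -5/2]
R3 ← R3 − (2/3)·R2: [0, 0, 14/3, 1/3, 0, -2]
R4 ← R4 − (1/12)·R2: [0, 0, 16/3, 8/3, 0, -2]
R4 ← R4 − (8/7)·R3: [0, 0, 0, 16/7, 0, 2/7]
Echelon form has 4 nonzero rows, so rank(M) = 4.
The row space has dimension equal to the rank: 4.

4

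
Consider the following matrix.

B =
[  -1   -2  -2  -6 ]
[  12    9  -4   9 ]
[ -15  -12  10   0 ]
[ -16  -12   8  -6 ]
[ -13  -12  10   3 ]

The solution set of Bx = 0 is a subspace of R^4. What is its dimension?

Row reduce to echelon form.
R2 ← R2 + (12)·R1: [0, -15, -28, -63]
R3 ← R3 − (15)·R1: [0, 18, 40, 90]
R4 ← R4 − (16)·R1: [0, 20, 40, 90]
R5 ← R5 − (13)·R1: [0, 14, 36, 81]
R3 ← R3 + (6/5)·R2: [0, 0, 32/5, 72/5]
R4 ← R4 + (4/3)·R2: [0, 0, 8/3, 6]
R5 ← R5 + (14/15)·R2: [0, 0, 148/15, 111/5]
R4 ← R4 − (5/12)·R3: [0, 0, 0, 0]
R5 ← R5 − (37/24)·R3: [0, 0, 0, 0]
3 nonzero rows, so rank(B) = 3.
B has 4 columns; by rank–nullity, nullity = 4 − 3 = 1.

1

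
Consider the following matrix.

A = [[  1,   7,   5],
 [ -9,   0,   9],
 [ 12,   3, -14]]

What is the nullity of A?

0

Row reduce to echelon form.
R2 ← R2 + (9)·R1: [0, 63, 54]
R3 ← R3 − (12)·R1: [0, -81, -74]
R3 ← R3 + (9/7)·R2: [0, 0, -32/7]
3 nonzero rows, so rank(A) = 3.
A has 3 columns; by rank–nullity, nullity = 3 − 3 = 0.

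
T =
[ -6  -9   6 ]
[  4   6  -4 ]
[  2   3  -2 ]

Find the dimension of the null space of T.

Row reduce to echelon form.
R2 ← R2 + (2/3)·R1: [0, 0, 0]
R3 ← R3 + (1/3)·R1: [0, 0, 0]
1 nonzero row, so rank(T) = 1.
T has 3 columns; by rank–nullity, nullity = 3 − 1 = 2.

2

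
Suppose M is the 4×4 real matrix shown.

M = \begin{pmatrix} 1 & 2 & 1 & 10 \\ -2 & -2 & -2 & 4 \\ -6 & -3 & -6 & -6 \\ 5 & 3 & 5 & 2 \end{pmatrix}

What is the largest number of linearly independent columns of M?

Row reduce to echelon form.
R2 ← R2 + (2)·R1: [0, 2, 0, 24]
R3 ← R3 + (6)·R1: [0, 9, 0, 54]
R4 ← R4 − (5)·R1: [0, -7, 0, -48]
R3 ← R3 − (9/2)·R2: [0, 0, 0, -54]
R4 ← R4 + (7/2)·R2: [0, 0, 0, 36]
R4 ← R4 + (2/3)·R3: [0, 0, 0, 0]
Echelon form has 3 nonzero rows, so rank(M) = 3.
The rank gives the maximum number of linearly independent columns: 3.

3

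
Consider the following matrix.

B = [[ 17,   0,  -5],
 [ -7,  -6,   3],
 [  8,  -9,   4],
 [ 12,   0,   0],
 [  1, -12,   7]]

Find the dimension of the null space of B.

Row reduce to echelon form.
R2 ← R2 + (7/17)·R1: [0, -6, 16/17]
R3 ← R3 − (8/17)·R1: [0, -9, 108/17]
R4 ← R4 − (12/17)·R1: [0, 0, 60/17]
R5 ← R5 − (1/17)·R1: [0, -12, 124/17]
R3 ← R3 − (3/2)·R2: [0, 0, 84/17]
R5 ← R5 − (2)·R2: [0, 0, 92/17]
R4 ← R4 − (5/7)·R3: [0, 0, 0]
R5 ← R5 − (23/21)·R3: [0, 0, 0]
3 nonzero rows, so rank(B) = 3.
B has 3 columns; by rank–nullity, nullity = 3 − 3 = 0.

0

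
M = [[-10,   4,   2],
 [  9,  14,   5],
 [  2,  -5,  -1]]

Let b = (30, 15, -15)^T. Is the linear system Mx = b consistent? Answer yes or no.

yes

Row reduce the augmented matrix [M | b].
R2 ← R2 + (9/10)·R1: [0, 88/5, 34/5, 42]
R3 ← R3 + (1/5)·R1: [0, -21/5, -3/5, -9]
R3 ← R3 + (21/88)·R2: [0, 0, 45/44, 45/44]
The echelon form has 3 nonzero rows, and every pivot lies in the first 3 columns, so rank(M) = rank([M|b]) = 3.
The system is consistent.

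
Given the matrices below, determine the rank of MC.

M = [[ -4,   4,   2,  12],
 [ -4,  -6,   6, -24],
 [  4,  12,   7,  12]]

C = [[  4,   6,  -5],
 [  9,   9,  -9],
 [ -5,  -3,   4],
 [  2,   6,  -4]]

2

First compute MC:
[[ 34,  78, -56],
 [-148, -240, 194],
 [113, 183, -148]]
Now row reduce the product.
R2 ← R2 + (74/17)·R1: [0, 1692/17, -846/17]
R3 ← R3 − (113/34)·R1: [0, -1296/17, 648/17]
R3 ← R3 + (36/47)·R2: [0, 0, 0]
2 nonzero rows, so rank(MC) = 2.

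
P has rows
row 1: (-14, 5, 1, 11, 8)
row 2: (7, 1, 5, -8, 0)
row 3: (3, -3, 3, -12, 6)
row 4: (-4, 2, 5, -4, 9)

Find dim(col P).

3

Row reduce to echelon form.
R2 ← R2 + (1/2)·R1: [0, 7/2, 11/2, -5/2, 4]
R3 ← R3 + (3/14)·R1: [0, -27/14, 45/14, -135/14, 54/7]
R4 ← R4 − (2/7)·R1: [0, 4/7, 33/7, -50/7, 47/7]
R3 ← R3 + (27/49)·R2: [0, 0, 306/49, -540/49, 486/49]
R4 ← R4 − (8/49)·R2: [0, 0, 187/49, -330/49, 297/49]
R4 ← R4 − (11/18)·R3: [0, 0, 0, 0, 0]
Echelon form has 3 nonzero rows, so rank(P) = 3.
The column space has dimension equal to the rank: 3.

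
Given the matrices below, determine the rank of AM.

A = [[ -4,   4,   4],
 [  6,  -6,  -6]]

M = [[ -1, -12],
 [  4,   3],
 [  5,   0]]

First compute AM:
[[ 40,  60],
 [-60, -90]]
Now row reduce the product.
R2 ← R2 + (3/2)·R1: [0, 0]
1 nonzero row, so rank(AM) = 1.

1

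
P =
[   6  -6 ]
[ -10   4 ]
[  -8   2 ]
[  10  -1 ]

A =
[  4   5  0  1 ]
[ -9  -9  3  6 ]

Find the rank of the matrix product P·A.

2

First compute PA:
[[ 78,  84, -18, -30],
 [-76, -86,  12,  14],
 [-50, -58,   6,   4],
 [ 49,  59,  -3,   4]]
Now row reduce the product.
R2 ← R2 + (38/39)·R1: [0, -54/13, -72/13, -198/13]
R3 ← R3 + (25/39)·R1: [0, -54/13, -72/13, -198/13]
R4 ← R4 − (49/78)·R1: [0, 81/13, 108/13, 297/13]
R3 ← R3 − R2: [0, 0, 0, 0]
R4 ← R4 + (3/2)·R2: [0, 0, 0, 0]
2 nonzero rows, so rank(PA) = 2.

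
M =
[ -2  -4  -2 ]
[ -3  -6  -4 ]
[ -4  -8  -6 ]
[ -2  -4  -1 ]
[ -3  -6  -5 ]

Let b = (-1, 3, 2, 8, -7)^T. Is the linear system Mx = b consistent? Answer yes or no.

no

Row reduce the augmented matrix [M | b].
R2 ← R2 − (3/2)·R1: [0, 0, -1, 9/2]
R3 ← R3 − (2)·R1: [0, 0, -2, 4]
R4 ← R4 − R1: [0, 0, 1, 9]
R5 ← R5 − (3/2)·R1: [0, 0, -2, -11/2]
R3 ← R3 − (2)·R2: [0, 0, 0, -5]
R4 ← R4 + R2: [0, 0, 0, 27/2]
R5 ← R5 − (2)·R2: [0, 0, 0, -29/2]
R4 ← R4 + (27/10)·R3: [0, 0, 0, 0]
R5 ← R5 − (29/10)·R3: [0, 0, 0, 0]
The echelon form has 3 nonzero rows; the last pivot sits in the augmented column, so rank(M) = 2 but rank([M|b]) = 3.
Since the ranks differ, the system is inconsistent.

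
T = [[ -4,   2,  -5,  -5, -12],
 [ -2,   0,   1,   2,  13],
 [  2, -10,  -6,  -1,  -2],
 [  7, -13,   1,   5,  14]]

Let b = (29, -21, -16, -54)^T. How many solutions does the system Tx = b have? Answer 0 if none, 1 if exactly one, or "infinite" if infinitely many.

Row reduce the augmented matrix [T | b].
R2 ← R2 − (1/2)·R1: [0, -1, 7/2, 9/2, 19, -71/2]
R3 ← R3 + (1/2)·R1: [0, -9, -17/2, -7/2, -8, -3/2]
R4 ← R4 + (7/4)·R1: [0, -19/2, -31/4, -15/4, -7, -13/4]
R3 ← R3 − (9)·R2: [0, 0, -40, -44, -179, 318]
R4 ← R4 − (19/2)·R2: [0, 0, -41, -93/2, -375/2, 334]
R4 ← R4 − (41/40)·R3: [0, 0, 0, -7/5, -161/40, 161/20]
The echelon form has 4 nonzero rows, and every pivot lies in the first 5 columns, so rank(T) = rank([T|b]) = 4.
The system is consistent.
rank = 4 < 5 unknowns, so there are infinitely many solutions.

infinite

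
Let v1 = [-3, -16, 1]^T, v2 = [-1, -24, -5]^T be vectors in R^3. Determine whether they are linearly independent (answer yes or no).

Form the matrix with these vectors as rows and row reduce.
R2 ← R2 − (1/3)·R1: [0, -56/3, -16/3]
2 nonzero rows, so the 2 vectors span a space of dimension 2.
Since 2 = 2, the vectors are linearly independent.

yes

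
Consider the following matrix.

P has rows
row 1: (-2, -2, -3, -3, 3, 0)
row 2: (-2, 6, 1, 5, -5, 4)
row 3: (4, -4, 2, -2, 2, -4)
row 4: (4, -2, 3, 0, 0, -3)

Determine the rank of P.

2

Row reduce to echelon form.
R2 ← R2 − R1: [0, 8, 4, 8, -8, 4]
R3 ← R3 + (2)·R1: [0, -8, -4, -8, 8, -4]
R4 ← R4 + (2)·R1: [0, -6, -3, -6, 6, -3]
R3 ← R3 + R2: [0, 0, 0, 0, 0, 0]
R4 ← R4 + (3/4)·R2: [0, 0, 0, 0, 0, 0]
Echelon form has 2 nonzero rows, so rank(P) = 2.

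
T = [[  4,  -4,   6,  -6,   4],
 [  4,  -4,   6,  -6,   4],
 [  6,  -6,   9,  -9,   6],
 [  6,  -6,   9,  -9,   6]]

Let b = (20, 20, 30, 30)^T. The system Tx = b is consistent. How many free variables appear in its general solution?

Row reduce the augmented matrix [T | b].
R2 ← R2 − R1: [0, 0, 0, 0, 0, 0]
R3 ← R3 − (3/2)·R1: [0, 0, 0, 0, 0, 0]
R4 ← R4 − (3/2)·R1: [0, 0, 0, 0, 0, 0]
The echelon form has 1 nonzero rows, and every pivot lies in the first 5 columns, so rank(T) = rank([T|b]) = 1.
The system is consistent.
Free variables = (unknowns) − (rank) = 5 − 1 = 4.

4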